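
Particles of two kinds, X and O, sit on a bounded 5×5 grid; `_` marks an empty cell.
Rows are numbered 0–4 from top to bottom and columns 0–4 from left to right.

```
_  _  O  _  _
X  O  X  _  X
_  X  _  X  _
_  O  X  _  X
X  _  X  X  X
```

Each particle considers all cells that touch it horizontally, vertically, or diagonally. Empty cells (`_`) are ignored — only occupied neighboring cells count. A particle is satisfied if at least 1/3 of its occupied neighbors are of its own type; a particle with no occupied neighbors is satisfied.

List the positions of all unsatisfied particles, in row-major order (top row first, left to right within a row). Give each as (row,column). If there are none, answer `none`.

(1,1), (3,1), (4,0)

(0,2)O 1/2 satisfied
(1,0)X 1/2 satisfied
(1,1)O 1/4 not
(1,2)X 2/4 satisfied
(1,4)X 1/1 satisfied
(2,1)X 3/5 satisfied
(2,3)X 4/4 satisfied
(3,1)O 0/4 not
(3,2)X 4/5 satisfied
(3,4)X 3/3 satisfied
(4,0)X 0/1 not
(4,2)X 2/3 satisfied
(4,3)X 4/4 satisfied
(4,4)X 2/2 satisfied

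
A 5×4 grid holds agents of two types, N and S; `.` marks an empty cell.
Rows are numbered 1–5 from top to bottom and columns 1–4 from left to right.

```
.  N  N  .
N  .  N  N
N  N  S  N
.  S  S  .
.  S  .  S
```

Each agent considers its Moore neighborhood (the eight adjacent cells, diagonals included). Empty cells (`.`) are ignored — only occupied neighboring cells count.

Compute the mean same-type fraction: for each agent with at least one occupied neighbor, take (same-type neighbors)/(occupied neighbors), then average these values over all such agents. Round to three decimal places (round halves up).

0.758

Row 1: (1,2)N 3/3 · (1,3)N 3/3
Row 2: (2,1)N 3/3 · (2,3)N 5/6 · (2,4)N 3/4
Row 3: (3,1)N 2/3 · (3,2)N 3/6 · (3,3)S 2/6 · (3,4)N 2/4
Row 4: (4,2)S 3/5 · (4,3)S 4/6
Row 5: (5,2)S 2/2 · (5,4)S 1/1
Sum over 13 agents: 3/3 + 3/3 + 3/3 + 5/6 + 3/4 + 2/3 + 3/6 + 2/6 + 2/4 + 3/5 + 4/6 + 2/2 + 1/1 = 197/20; mean = 197/20 ÷ 13 = 197/260 = 0.757692… → 0.758.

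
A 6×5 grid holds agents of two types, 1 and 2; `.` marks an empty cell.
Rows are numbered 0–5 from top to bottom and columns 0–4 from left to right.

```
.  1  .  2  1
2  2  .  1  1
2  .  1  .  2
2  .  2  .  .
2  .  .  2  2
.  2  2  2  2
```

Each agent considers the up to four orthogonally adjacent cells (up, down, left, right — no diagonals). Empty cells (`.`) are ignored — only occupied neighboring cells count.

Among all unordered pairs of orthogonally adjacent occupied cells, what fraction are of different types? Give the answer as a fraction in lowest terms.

Scan each occupied cell's neighbors to the right and below so each pair is counted once.
From row 0: 3 unlike of 4 pairs (running 3/4).
From row 1: 1 unlike of 4 pairs (running 4/8).
From row 2: 1 unlike of 2 pairs (running 5/10).
From row 3: 0 unlike of 1 pairs (running 5/11).
From row 4: 0 unlike of 3 pairs (running 5/14).
From row 5: 0 unlike of 3 pairs (running 5/17).
Total adjacent occupied pairs: 17; unlike-type pairs: 5.
5/17 is already in lowest terms.

5/17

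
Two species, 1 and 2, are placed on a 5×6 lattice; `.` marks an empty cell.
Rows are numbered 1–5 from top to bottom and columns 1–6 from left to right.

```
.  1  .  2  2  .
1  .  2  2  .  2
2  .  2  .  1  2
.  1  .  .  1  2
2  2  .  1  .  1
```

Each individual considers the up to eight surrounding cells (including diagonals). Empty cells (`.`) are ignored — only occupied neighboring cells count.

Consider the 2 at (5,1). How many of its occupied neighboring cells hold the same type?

Occupied neighbors of (5,1): (4,2)=1, (5,2)=2.
Same type (2): 1 of 2.

1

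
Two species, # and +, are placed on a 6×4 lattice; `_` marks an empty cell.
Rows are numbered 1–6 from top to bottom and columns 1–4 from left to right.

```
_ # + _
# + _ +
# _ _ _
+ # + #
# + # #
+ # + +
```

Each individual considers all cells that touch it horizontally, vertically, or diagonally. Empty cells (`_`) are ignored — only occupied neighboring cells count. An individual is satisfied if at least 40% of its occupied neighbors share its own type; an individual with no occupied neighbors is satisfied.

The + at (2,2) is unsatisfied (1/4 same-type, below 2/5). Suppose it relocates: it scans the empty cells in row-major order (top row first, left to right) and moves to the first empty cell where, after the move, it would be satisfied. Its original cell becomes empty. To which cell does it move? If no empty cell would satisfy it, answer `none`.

(1,4)

Vacating (2,2). Empty cells in order:
  (1,1): 0/2 same-type → still unsatisfied.
  (1,4): 2/2 same-type → satisfied — stop here.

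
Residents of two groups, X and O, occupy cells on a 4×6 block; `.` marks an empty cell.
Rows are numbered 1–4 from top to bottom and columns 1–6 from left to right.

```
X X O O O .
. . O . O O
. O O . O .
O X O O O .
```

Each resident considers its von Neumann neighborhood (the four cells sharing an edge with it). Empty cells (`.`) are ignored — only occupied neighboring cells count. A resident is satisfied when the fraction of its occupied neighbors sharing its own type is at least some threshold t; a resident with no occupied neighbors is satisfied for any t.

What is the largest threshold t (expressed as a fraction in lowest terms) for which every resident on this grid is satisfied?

0/1

Row 1: (1,1)X 1/1 · (1,2)X 1/2 · (1,3)O 2/3 · (1,4)O 2/2 · (1,5)O 2/2
Row 2: (2,3)O 2/2 · (2,5)O 3/3 · (2,6)O 1/1
Row 3: (3,2)O 1/2 · (3,3)O 3/3 · (3,5)O 2/2
Row 4: (4,1)O 0/1 · (4,2)X 0/3 · (4,3)O 2/3 · (4,4)O 2/2 · (4,5)O 2/2
The smallest same-type fraction is 0/1 at (4,1), which reduces to 0/1. Any threshold above that leaves this resident unsatisfied.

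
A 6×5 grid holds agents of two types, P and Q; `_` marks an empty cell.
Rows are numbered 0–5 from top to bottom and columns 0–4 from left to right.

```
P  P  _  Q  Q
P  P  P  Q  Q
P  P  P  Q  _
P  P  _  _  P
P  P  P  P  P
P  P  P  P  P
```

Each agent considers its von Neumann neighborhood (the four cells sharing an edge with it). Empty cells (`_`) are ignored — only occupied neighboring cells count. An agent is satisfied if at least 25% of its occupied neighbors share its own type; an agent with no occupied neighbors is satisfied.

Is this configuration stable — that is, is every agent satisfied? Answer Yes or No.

Yes

(0,0)P 2/2 satisfied
(0,1)P 2/2 satisfied
(0,3)Q 2/2 satisfied
(0,4)Q 2/2 satisfied
(1,0)P 3/3 satisfied
(1,1)P 4/4 satisfied
(1,2)P 2/3 satisfied
(1,3)Q 3/4 satisfied
(1,4)Q 2/2 satisfied
(2,0)P 3/3 satisfied
(2,1)P 4/4 satisfied
(2,2)P 2/3 satisfied
(2,3)Q 1/2 satisfied
(3,0)P 3/3 satisfied
(3,1)P 3/3 satisfied
(3,4)P 1/1 satisfied
(4,0)P 3/3 satisfied
(4,1)P 4/4 satisfied
(4,2)P 3/3 satisfied
(4,3)P 3/3 satisfied
(4,4)P 3/3 satisfied
(5,0)P 2/2 satisfied
(5,1)P 3/3 satisfied
(5,2)P 3/3 satisfied
(5,3)P 3/3 satisfied
(5,4)P 2/2 satisfied
All meet the threshold, so the configuration is stable.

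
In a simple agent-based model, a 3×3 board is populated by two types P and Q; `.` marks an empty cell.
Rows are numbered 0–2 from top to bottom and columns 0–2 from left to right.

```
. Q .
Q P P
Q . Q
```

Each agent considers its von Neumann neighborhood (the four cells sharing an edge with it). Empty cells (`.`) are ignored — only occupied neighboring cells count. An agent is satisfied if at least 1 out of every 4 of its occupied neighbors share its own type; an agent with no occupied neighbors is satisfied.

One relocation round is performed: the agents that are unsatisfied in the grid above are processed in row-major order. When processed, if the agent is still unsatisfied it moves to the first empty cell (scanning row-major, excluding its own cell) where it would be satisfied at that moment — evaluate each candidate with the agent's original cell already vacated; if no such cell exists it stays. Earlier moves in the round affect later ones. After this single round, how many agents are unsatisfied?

0

Initially unsatisfied (in order): (0,1), (2,2).
  (0,1) → (0,0).
  (2,2) → (0,1).
Resulting grid:
Q Q .
Q P P
Q . .
All satisfied now.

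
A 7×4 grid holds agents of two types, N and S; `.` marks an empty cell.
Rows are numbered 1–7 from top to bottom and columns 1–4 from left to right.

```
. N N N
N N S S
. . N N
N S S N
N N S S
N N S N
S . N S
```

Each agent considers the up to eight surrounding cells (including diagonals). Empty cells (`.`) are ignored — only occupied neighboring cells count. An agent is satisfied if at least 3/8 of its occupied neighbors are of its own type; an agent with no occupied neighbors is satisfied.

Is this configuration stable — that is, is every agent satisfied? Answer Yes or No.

(1,2)N 3/4 satisfied
(1,3)N 3/5 satisfied
(1,4)N 1/3 not
(2,1)N 2/2 satisfied
(2,2)N 4/5 satisfied
(2,3)S 1/7 not
(2,4)S 1/5 not
(3,3)N 3/7 satisfied
(3,4)N 2/5 satisfied
(4,1)N 2/3 satisfied
(4,2)S 2/6 not
(4,3)S 3/7 satisfied
(4,4)N 2/5 satisfied
(5,1)N 4/5 satisfied
(5,2)N 4/8 satisfied
(5,3)S 4/8 satisfied
(5,4)S 3/5 satisfied
(6,1)N 3/4 satisfied
(6,2)N 4/7 satisfied
(6,3)S 3/7 satisfied
(6,4)N 1/5 not
(7,1)S 0/2 not
(7,3)N 2/4 satisfied
(7,4)S 1/3 not
For instance (1,4) has only 1/3 same-type neighbors, below 3/8.

No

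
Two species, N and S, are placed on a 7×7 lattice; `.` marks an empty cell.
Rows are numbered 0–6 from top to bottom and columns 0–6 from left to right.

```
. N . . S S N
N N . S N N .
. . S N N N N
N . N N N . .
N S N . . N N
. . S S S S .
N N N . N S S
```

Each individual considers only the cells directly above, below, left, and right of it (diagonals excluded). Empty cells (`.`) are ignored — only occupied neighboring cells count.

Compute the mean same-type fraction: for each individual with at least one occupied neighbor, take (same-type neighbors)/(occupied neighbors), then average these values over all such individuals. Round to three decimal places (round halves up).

0.646

(0,1)N 1/1
(0,4)S 1/2
(0,5)S 1/3
(0,6)N 0/1
(1,0)N 1/1
(1,1)N 2/2
(1,3)S 0/2
(1,4)N 2/4
(1,5)N 2/3
(2,2)S 0/2
(2,3)N 2/4
(2,4)N 4/4
(2,5)N 3/3
(2,6)N 1/1
(3,0)N 1/1
(3,2)N 2/3
(3,3)N 3/3
(3,4)N 2/2
(4,0)N 1/2
(4,1)S 0/2
(4,2)N 1/3
(4,5)N 1/2
(4,6)N 1/1
(5,2)S 1/3
(5,3)S 2/2
(5,4)S 2/3
(5,5)S 2/3
(6,0)N 1/1
(6,1)N 2/2
(6,2)N 1/2
(6,4)N 0/2
(6,5)S 2/3
(6,6)S 1/1
Sum over 33 individuals: 1/1 + 1/2 + 1/3 + 0/1 + 1/1 + 2/2 + 0/2 + 2/4 + 2/3 + 0/2 + 2/4 + 4/4 + 3/3 + 1/1 + 1/1 + 2/3 + 3/3 + 2/2 + 1/2 + 0/2 + 1/3 + 1/2 + 1/1 + 1/3 + 2/2 + 2/3 + 2/3 + 1/1 + 2/2 + 1/2 + 0/2 + 2/3 + 1/1 = 64/3; mean = 64/3 ÷ 33 = 64/99 = 0.646464… → 0.646.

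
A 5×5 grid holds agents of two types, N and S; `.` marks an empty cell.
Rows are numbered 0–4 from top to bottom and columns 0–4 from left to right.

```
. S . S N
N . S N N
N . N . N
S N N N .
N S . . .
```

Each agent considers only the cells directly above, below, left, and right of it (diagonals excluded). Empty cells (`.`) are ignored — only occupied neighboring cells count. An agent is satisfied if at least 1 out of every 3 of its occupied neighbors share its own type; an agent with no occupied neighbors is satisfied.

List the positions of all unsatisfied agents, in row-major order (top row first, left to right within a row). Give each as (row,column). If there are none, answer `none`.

(0,1)S 0/0 satisfied
(0,3)S 0/2 not
(0,4)N 1/2 satisfied
(1,0)N 1/1 satisfied
(1,2)S 0/2 not
(1,3)N 1/3 satisfied
(1,4)N 3/3 satisfied
(2,0)N 1/2 satisfied
(2,2)N 1/2 satisfied
(2,4)N 1/1 satisfied
(3,0)S 0/3 not
(3,1)N 1/3 satisfied
(3,2)N 3/3 satisfied
(3,3)N 1/1 satisfied
(4,0)N 0/2 not
(4,1)S 0/2 not

(0,3), (1,2), (3,0), (4,0), (4,1)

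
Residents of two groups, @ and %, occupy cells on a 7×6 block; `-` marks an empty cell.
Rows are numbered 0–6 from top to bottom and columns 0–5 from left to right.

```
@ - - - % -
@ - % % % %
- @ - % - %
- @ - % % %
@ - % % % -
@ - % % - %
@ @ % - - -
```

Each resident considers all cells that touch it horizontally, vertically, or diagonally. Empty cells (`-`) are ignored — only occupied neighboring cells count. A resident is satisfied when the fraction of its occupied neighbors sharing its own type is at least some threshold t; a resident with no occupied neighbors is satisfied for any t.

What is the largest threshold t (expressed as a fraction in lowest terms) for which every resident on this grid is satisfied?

1/2

(0,0)@ 1/1
(0,4)% 3/3
(1,0)@ 2/2
(1,2)% 2/3
(1,3)% 4/4
(1,4)% 5/5
(1,5)% 3/3
(2,1)@ 2/3
(2,3)% 5/5
(2,5)% 4/4
(3,1)@ 2/3
(3,3)% 5/5
(3,4)% 6/6
(3,5)% 3/3
(4,0)@ 2/2
(4,2)% 4/5
(4,3)% 6/6
(4,4)% 6/6
(5,0)@ 3/3
(5,2)% 4/5
(5,3)% 5/5
(5,5)% 1/1
(6,0)@ 2/2
(6,1)@ 2/4
(6,2)% 2/3
The smallest same-type fraction is 2/4 at (6,1), which reduces to 1/2. Any threshold above that leaves this resident unsatisfied.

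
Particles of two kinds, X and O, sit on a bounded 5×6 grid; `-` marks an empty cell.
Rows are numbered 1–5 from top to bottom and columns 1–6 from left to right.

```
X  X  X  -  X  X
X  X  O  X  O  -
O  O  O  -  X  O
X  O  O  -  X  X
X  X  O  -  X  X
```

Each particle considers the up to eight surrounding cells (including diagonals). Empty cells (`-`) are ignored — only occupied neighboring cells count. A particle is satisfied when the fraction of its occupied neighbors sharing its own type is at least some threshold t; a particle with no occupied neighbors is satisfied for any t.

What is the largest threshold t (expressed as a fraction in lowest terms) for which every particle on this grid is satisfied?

1/5

(1,1)X 3/3
(1,2)X 4/5
(1,3)X 3/4
(1,5)X 2/3
(1,6)X 1/2
(2,1)X 3/5
(2,2)X 4/8
(2,3)O 2/6
(2,4)X 3/6
(2,5)O 1/5
(3,1)O 2/5
(3,2)O 5/8
(3,3)O 4/6
(3,5)X 3/5
(3,6)O 1/4
(4,1)X 2/5
(4,2)O 5/8
(4,3)O 4/5
(4,5)X 4/5
(4,6)X 4/5
(5,1)X 2/3
(5,2)X 2/5
(5,3)O 2/3
(5,5)X 3/3
(5,6)X 3/3
The smallest same-type fraction is 1/5 at (2,5), which reduces to 1/5. Any threshold above that leaves this particle unsatisfied.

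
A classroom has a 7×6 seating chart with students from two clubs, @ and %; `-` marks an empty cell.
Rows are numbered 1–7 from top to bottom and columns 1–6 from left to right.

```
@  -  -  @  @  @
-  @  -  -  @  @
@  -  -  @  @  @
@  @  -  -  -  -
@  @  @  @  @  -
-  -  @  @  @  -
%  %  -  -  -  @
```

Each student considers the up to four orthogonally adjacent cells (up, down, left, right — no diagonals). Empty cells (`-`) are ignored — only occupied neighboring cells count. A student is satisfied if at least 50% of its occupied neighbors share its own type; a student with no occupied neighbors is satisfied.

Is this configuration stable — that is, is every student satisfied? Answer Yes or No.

Row 1: (1,1)@ 0/0 satisfied · (1,4)@ 1/1 satisfied · (1,5)@ 3/3 satisfied · (1,6)@ 2/2 satisfied
Row 2: (2,2)@ 0/0 satisfied · (2,5)@ 3/3 satisfied · (2,6)@ 3/3 satisfied
Row 3: (3,1)@ 1/1 satisfied · (3,4)@ 1/1 satisfied · (3,5)@ 3/3 satisfied · (3,6)@ 2/2 satisfied
Row 4: (4,1)@ 3/3 satisfied · (4,2)@ 2/2 satisfied
Row 5: (5,1)@ 2/2 satisfied · (5,2)@ 3/3 satisfied · (5,3)@ 3/3 satisfied · (5,4)@ 3/3 satisfied · (5,5)@ 2/2 satisfied
Row 6: (6,3)@ 2/2 satisfied · (6,4)@ 3/3 satisfied · (6,5)@ 2/2 satisfied
Row 7: (7,1)% 1/1 satisfied · (7,2)% 1/1 satisfied · (7,6)@ 0/0 satisfied
All meet the threshold, so the configuration is stable.

Yes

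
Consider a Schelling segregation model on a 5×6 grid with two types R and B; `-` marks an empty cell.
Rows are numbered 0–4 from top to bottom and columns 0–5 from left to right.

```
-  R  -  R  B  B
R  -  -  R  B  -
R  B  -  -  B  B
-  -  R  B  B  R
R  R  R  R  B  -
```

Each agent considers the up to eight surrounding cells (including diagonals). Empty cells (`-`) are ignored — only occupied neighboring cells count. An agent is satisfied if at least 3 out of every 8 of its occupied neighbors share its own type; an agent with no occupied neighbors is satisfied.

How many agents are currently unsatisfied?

(0,1)R 1/1 satisfied
(0,3)R 1/3 not
(0,4)B 2/4 satisfied
(0,5)B 2/2 satisfied
(1,0)R 2/3 satisfied
(1,3)R 1/4 not
(1,4)B 4/6 satisfied
(2,0)R 1/2 satisfied
(2,1)B 0/3 not
(2,4)B 4/6 satisfied
(2,5)B 3/4 satisfied
(3,2)R 3/5 satisfied
(3,3)B 3/6 satisfied
(3,4)B 4/6 satisfied
(3,5)R 0/4 not
(4,0)R 1/1 satisfied
(4,1)R 3/3 satisfied
(4,2)R 3/4 satisfied
(4,3)R 2/5 satisfied
(4,4)B 2/4 satisfied
Unsatisfied: (0,3), (1,3), (2,1), (3,5) — 4 in total.

4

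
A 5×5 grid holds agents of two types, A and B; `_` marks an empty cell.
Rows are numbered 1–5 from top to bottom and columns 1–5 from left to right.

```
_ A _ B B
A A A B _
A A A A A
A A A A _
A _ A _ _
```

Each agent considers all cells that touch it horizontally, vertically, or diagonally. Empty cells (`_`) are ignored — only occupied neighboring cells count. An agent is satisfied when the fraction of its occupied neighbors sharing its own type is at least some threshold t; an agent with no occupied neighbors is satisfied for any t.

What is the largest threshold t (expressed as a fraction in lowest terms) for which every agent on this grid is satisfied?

Row 1: (1,2)A 3/3 · (1,4)B 2/3 · (1,5)B 2/2
Row 2: (2,1)A 4/4 · (2,2)A 6/6 · (2,3)A 5/7 · (2,4)B 2/6
Row 3: (3,1)A 5/5 · (3,2)A 8/8 · (3,3)A 7/8 · (3,4)A 5/6 · (3,5)A 2/3
Row 4: (4,1)A 4/4 · (4,2)A 7/7 · (4,3)A 6/6 · (4,4)A 5/5
Row 5: (5,1)A 2/2 · (5,3)A 3/3
The smallest same-type fraction is 2/6 at (2,4), which reduces to 1/3. Any threshold above that leaves this agent unsatisfied.

1/3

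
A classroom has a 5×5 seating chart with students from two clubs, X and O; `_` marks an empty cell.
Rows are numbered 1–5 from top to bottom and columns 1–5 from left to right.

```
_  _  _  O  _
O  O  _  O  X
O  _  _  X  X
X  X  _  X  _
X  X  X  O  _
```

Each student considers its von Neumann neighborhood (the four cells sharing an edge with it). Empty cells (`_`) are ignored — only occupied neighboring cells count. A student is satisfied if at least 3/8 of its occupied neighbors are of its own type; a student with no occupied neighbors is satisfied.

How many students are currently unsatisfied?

2

Row 1: (1,4)O 1/1 ok
Row 2: (2,1)O 2/2 ok · (2,2)O 1/1 ok · (2,4)O 1/3 unhappy · (2,5)X 1/2 ok
Row 3: (3,1)O 1/2 ok · (3,4)X 2/3 ok · (3,5)X 2/2 ok
Row 4: (4,1)X 2/3 ok · (4,2)X 2/2 ok · (4,4)X 1/2 ok
Row 5: (5,1)X 2/2 ok · (5,2)X 3/3 ok · (5,3)X 1/2 ok · (5,4)O 0/2 unhappy
Unsatisfied: (2,4), (5,4) — 2 in total.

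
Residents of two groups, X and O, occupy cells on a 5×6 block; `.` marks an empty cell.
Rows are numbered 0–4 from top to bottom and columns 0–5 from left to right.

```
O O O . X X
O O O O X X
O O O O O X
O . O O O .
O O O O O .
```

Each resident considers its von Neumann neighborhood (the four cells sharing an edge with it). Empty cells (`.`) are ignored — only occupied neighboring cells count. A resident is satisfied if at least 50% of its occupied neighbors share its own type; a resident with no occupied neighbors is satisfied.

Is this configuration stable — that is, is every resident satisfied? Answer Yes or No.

Yes

Row 0: (0,0)O 2/2 ✓ · (0,1)O 3/3 ✓ · (0,2)O 2/2 ✓ · (0,4)X 2/2 ✓ · (0,5)X 2/2 ✓
Row 1: (1,0)O 3/3 ✓ · (1,1)O 4/4 ✓ · (1,2)O 4/4 ✓ · (1,3)O 2/3 ✓ · (1,4)X 2/4 ✓ · (1,5)X 3/3 ✓
Row 2: (2,0)O 3/3 ✓ · (2,1)O 3/3 ✓ · (2,2)O 4/4 ✓ · (2,3)O 4/4 ✓ · (2,4)O 2/4 ✓ · (2,5)X 1/2 ✓
Row 3: (3,0)O 2/2 ✓ · (3,2)O 3/3 ✓ · (3,3)O 4/4 ✓ · (3,4)O 3/3 ✓
Row 4: (4,0)O 2/2 ✓ · (4,1)O 2/2 ✓ · (4,2)O 3/3 ✓ · (4,3)O 3/3 ✓ · (4,4)O 2/2 ✓
All meet the threshold, so the configuration is stable.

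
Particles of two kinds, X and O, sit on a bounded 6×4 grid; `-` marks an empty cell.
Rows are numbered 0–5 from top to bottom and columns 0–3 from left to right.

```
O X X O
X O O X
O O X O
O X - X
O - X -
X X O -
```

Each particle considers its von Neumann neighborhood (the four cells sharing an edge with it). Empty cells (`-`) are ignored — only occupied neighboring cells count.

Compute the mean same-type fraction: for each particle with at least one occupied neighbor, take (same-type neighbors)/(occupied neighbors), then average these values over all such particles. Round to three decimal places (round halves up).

0.238

Row 0: (0,0)O 0/2 · (0,1)X 1/3 · (0,2)X 1/3 · (0,3)O 0/2
Row 1: (1,0)X 0/3 · (1,1)O 2/4 · (1,2)O 1/4 · (1,3)X 0/3
Row 2: (2,0)O 2/3 · (2,1)O 2/4 · (2,2)X 0/3 · (2,3)O 0/3
Row 3: (3,0)O 2/3 · (3,1)X 0/2 · (3,3)X 0/1
Row 4: (4,0)O 1/2 · (4,2)X 0/1
Row 5: (5,0)X 1/2 · (5,1)X 1/2 · (5,2)O 0/2
Sum over 20 particles: 0/2 + 1/3 + 1/3 + 0/2 + 0/3 + 2/4 + 1/4 + 0/3 + 2/3 + 2/4 + 0/3 + 0/3 + 2/3 + 0/2 + 0/1 + 1/2 + 0/1 + 1/2 + 1/2 + 0/2 = 19/4; mean = 19/4 ÷ 20 = 19/80 = 0.2375 → 0.238.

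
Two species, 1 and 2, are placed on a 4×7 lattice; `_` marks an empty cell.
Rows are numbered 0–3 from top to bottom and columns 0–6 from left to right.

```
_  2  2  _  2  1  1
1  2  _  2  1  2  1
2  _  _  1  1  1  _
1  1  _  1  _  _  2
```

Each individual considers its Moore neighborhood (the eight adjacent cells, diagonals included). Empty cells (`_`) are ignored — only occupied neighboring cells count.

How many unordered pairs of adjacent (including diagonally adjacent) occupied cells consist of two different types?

Scan each occupied cell's neighbors to the right and below (and the two forward diagonals) so each pair is counted once.
Row 0: 2(0,1)–2(0,2)= 2(0,1)–2(1,1)= 2(0,1)–1(1,0)≠ 2(0,2)–2(1,3)= 2(0,2)–2(1,1)= 2(0,4)–1(0,5)≠ 2(0,4)–1(1,4)≠ 2(0,4)–2(1,5)= 2(0,4)–2(1,3)= 1(0,5)–1(0,6)= 1(0,5)–2(1,5)≠ 1(0,5)–1(1,6)= 1(0,5)–1(1,4)= 1(0,6)–1(1,6)= 1(0,6)–2(1,5)≠  → 5/15 unlike.
Row 1: 1(1,0)–2(1,1)≠ 1(1,0)–2(2,0)≠ 2(1,1)–2(2,0)= 2(1,3)–1(1,4)≠ 2(1,3)–1(2,3)≠ 2(1,3)–1(2,4)≠ 1(1,4)–2(1,5)≠ 1(1,4)–1(2,4)= 1(1,4)–1(2,5)= 1(1,4)–1(2,3)= 2(1,5)–1(1,6)≠ 2(1,5)–1(2,5)≠ 2(1,5)–1(2,4)≠ 1(1,6)–1(2,5)=  → 9/14 unlike.
Row 2: 2(2,0)–1(3,0)≠ 2(2,0)–1(3,1)≠ 1(2,3)–1(2,4)= 1(2,3)–1(3,3)= 1(2,4)–1(2,5)= 1(2,4)–1(3,3)= 1(2,5)–2(3,6)≠  → 3/7 unlike.
Row 3: 1(3,0)–1(3,1)=  → 0/1 unlike.
Total adjacent occupied pairs: 37; unlike-type pairs: 17.

17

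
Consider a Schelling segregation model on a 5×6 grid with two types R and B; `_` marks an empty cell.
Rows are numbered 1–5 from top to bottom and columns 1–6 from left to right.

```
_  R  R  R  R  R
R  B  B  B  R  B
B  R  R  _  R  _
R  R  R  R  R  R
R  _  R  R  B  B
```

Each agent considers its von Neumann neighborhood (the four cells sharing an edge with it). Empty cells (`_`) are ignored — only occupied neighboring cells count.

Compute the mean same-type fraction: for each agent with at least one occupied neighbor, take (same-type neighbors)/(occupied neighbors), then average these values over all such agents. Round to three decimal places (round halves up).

Row 1: (1,2)R 1/2 · (1,3)R 2/3 · (1,4)R 2/3 · (1,5)R 3/3 · (1,6)R 1/2
Row 2: (2,1)R 0/2 · (2,2)B 1/4 · (2,3)B 2/4 · (2,4)B 1/3 · (2,5)R 2/4 · (2,6)B 0/2
Row 3: (3,1)B 0/3 · (3,2)R 2/4 · (3,3)R 2/3 · (3,5)R 2/2
Row 4: (4,1)R 2/3 · (4,2)R 3/3 · (4,3)R 4/4 · (4,4)R 3/3 · (4,5)R 3/4 · (4,6)R 1/2
Row 5: (5,1)R 1/1 · (5,3)R 2/2 · (5,4)R 2/3 · (5,5)B 1/3 · (5,6)B 1/2
Sum over 26 agents: 1/2 + 2/3 + 2/3 + 3/3 + 1/2 + 0/2 + 1/4 + 2/4 + 1/3 + 2/4 + 0/2 + 0/3 + 2/4 + 2/3 + 2/2 + 2/3 + 3/3 + 4/4 + 3/3 + 3/4 + 1/2 + 1/1 + 2/2 + 2/3 + 1/3 + 1/2 = 31/2; mean = 31/2 ÷ 26 = 31/52 = 0.596153… → 0.596.

0.596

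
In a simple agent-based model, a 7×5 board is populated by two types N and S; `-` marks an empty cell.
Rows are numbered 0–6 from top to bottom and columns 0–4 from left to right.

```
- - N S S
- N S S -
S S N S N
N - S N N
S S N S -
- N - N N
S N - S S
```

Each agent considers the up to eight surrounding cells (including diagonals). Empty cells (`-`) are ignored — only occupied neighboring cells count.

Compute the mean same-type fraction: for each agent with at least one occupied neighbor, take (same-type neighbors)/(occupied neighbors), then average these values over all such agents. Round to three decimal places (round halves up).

(0,2)N 1/4
(0,3)S 3/4
(0,4)S 2/2
(1,1)N 2/5
(1,2)S 4/7
(1,3)S 4/7
(2,0)S 1/3
(2,1)S 3/6
(2,2)N 2/7
(2,3)S 3/7
(2,4)N 2/4
(3,0)N 0/4
(3,2)S 4/7
(3,3)N 4/7
(3,4)N 2/4
(4,0)S 1/3
(4,1)S 2/5
(4,2)N 3/6
(4,3)S 1/6
(5,1)N 2/5
(5,3)N 2/5
(5,4)N 1/4
(6,0)S 0/2
(6,1)N 1/2
(6,3)S 1/3
(6,4)S 1/3
Sum over 26 agents: 1/4 + 3/4 + 2/2 + 2/5 + 4/7 + 4/7 + 1/3 + 3/6 + 2/7 + 3/7 + 2/4 + 0/4 + 4/7 + 4/7 + 2/4 + 1/3 + 2/5 + 3/6 + 1/6 + 2/5 + 2/5 + 1/4 + 0/2 + 1/2 + 1/3 + 1/3 = 217/20; mean = 217/20 ÷ 26 = 217/520 = 0.417307… → 0.417.

0.417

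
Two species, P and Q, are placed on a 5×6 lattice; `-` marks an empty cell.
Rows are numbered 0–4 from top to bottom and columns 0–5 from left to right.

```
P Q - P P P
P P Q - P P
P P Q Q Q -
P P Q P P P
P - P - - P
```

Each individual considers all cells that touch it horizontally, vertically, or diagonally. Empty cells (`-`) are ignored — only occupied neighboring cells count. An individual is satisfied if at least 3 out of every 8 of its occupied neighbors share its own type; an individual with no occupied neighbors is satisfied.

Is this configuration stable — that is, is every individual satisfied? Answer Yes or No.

No

(0,0)P 2/3 ✓
(0,1)Q 1/4 ✗
(0,3)P 2/3 ✓
(0,4)P 4/4 ✓
(0,5)P 3/3 ✓
(1,0)P 4/5 ✓
(1,1)P 4/7 ✓
(1,2)Q 3/6 ✓
(1,4)P 4/6 ✓
(1,5)P 3/4 ✓
(2,0)P 5/5 ✓
(2,1)P 5/8 ✓
(2,2)Q 3/7 ✓
(2,3)Q 4/7 ✓
(2,4)Q 1/6 ✗
(3,0)P 4/4 ✓
(3,1)P 5/7 ✓
(3,2)Q 2/6 ✗
(3,3)P 2/6 ✗
(3,4)P 3/5 ✓
(3,5)P 2/3 ✓
(4,0)P 2/2 ✓
(4,2)P 2/3 ✓
(4,5)P 2/2 ✓
For instance (0,1) has only 1/4 same-type neighbors, below 3/8.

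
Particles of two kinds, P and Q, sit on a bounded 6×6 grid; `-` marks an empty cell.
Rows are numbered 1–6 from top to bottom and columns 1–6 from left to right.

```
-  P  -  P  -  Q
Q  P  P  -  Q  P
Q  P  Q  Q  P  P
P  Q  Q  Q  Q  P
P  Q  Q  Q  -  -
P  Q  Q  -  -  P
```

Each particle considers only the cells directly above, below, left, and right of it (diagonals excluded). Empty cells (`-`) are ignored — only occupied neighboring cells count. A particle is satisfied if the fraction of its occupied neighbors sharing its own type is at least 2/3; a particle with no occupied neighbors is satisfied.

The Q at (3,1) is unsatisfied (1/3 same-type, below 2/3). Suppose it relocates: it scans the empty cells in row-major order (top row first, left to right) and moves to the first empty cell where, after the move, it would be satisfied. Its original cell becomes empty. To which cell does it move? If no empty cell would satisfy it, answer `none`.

(1,5)

Vacating (3,1). Empty cells in order:
  (1,1): 1/2 same-type → still unsatisfied.
  (1,3): 0/3 same-type → still unsatisfied.
  (1,5): 2/3 same-type → satisfied — stop here.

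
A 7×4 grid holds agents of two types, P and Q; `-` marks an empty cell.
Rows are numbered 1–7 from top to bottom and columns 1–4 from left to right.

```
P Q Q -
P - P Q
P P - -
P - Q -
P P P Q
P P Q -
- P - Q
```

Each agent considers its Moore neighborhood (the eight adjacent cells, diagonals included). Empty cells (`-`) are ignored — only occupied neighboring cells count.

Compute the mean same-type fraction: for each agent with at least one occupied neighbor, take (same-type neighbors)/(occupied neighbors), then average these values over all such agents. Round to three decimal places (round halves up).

0.662

Row 1: (1,1)P 1/2 · (1,2)Q 1/4 · (1,3)Q 2/3
Row 2: (2,1)P 3/4 · (2,3)P 1/4 · (2,4)Q 1/2
Row 3: (3,1)P 3/3 · (3,2)P 4/5
Row 4: (4,1)P 4/4 · (4,3)Q 1/4
Row 5: (5,1)P 4/4 · (5,2)P 5/7 · (5,3)P 2/5 · (5,4)Q 2/3
Row 6: (6,1)P 4/4 · (6,2)P 5/6 · (6,3)Q 2/6
Row 7: (7,2)P 2/3 · (7,4)Q 1/1
Sum over 19 agents: 1/2 + 1/4 + 2/3 + 3/4 + 1/4 + 1/2 + 3/3 + 4/5 + 4/4 + 1/4 + 4/4 + 5/7 + 2/5 + 2/3 + 4/4 + 5/6 + 2/6 + 2/3 + 1/1 = 1321/105; mean = 1321/105 ÷ 19 = 1321/1995 = 0.662155… → 0.662.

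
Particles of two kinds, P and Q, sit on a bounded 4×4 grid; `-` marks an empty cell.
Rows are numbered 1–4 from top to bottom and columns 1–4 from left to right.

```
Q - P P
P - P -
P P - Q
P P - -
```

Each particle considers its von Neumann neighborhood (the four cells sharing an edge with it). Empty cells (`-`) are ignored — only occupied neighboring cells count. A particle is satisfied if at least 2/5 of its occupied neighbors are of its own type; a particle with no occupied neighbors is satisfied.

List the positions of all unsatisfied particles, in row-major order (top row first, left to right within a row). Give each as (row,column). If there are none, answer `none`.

(1,1)Q 0/1 ✗
(1,3)P 2/2 ✓
(1,4)P 1/1 ✓
(2,1)P 1/2 ✓
(2,3)P 1/1 ✓
(3,1)P 3/3 ✓
(3,2)P 2/2 ✓
(3,4)Q 0/0 ✓
(4,1)P 2/2 ✓
(4,2)P 2/2 ✓

(1,1)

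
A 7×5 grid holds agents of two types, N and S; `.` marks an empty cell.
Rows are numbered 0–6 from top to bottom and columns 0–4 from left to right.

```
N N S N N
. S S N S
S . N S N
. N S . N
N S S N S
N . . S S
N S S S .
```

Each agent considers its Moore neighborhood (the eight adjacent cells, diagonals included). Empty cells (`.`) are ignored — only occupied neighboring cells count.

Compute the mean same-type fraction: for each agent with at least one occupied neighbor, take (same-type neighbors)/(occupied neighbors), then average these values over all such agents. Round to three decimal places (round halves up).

0.507

(0,0)N 1/2
(0,1)N 1/4
(0,2)S 2/5
(0,3)N 2/5
(0,4)N 2/3
(1,1)S 3/6
(1,2)S 3/7
(1,3)N 4/8
(1,4)S 1/5
(2,0)S 1/2
(2,2)N 2/6
(2,3)S 3/7
(2,4)N 2/4
(3,1)N 2/6
(3,2)S 3/6
(3,4)N 2/4
(4,0)N 2/3
(4,1)S 2/5
(4,2)S 3/5
(4,3)N 1/6
(4,4)S 2/4
(5,0)N 2/4
(5,3)S 5/6
(5,4)S 3/4
(6,0)N 1/2
(6,1)S 1/3
(6,2)S 3/3
(6,3)S 3/3
Sum over 28 agents: 1/2 + 1/4 + 2/5 + 2/5 + 2/3 + 3/6 + 3/7 + 4/8 + 1/5 + 1/2 + 2/6 + 3/7 + 2/4 + 2/6 + 3/6 + 2/4 + 2/3 + 2/5 + 3/5 + 1/6 + 2/4 + 2/4 + 5/6 + 3/4 + 1/2 + 1/3 + 3/3 + 3/3 = 298/21; mean = 298/21 ÷ 28 = 149/294 = 0.506802… → 0.507.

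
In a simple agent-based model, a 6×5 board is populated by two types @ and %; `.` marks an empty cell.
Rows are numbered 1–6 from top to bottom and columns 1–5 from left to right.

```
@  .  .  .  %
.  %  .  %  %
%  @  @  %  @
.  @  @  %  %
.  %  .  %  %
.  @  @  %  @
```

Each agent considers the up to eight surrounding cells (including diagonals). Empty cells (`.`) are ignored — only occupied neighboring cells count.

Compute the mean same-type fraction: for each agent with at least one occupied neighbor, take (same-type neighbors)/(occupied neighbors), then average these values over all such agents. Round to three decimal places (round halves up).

0.455

(1,1)@ 0/1
(1,5)% 2/2
(2,2)% 1/4
(2,4)% 3/5
(2,5)% 3/4
(3,1)% 1/3
(3,2)@ 3/5
(3,3)@ 3/7
(3,4)% 4/7
(3,5)@ 0/5
(4,2)@ 3/5
(4,3)@ 3/7
(4,4)% 4/7
(4,5)% 4/5
(5,2)% 0/4
(5,4)% 4/7
(5,5)% 4/5
(6,2)@ 1/2
(6,3)@ 1/4
(6,4)% 2/4
(6,5)@ 0/3
Sum over 21 agents: 0/1 + 2/2 + 1/4 + 3/5 + 3/4 + 1/3 + 3/5 + 3/7 + 4/7 + 0/5 + 3/5 + 3/7 + 4/7 + 4/5 + 0/4 + 4/7 + 4/5 + 1/2 + 1/4 + 2/4 + 0/3 = 4013/420; mean = 4013/420 ÷ 21 = 4013/8820 = 0.454988… → 0.455.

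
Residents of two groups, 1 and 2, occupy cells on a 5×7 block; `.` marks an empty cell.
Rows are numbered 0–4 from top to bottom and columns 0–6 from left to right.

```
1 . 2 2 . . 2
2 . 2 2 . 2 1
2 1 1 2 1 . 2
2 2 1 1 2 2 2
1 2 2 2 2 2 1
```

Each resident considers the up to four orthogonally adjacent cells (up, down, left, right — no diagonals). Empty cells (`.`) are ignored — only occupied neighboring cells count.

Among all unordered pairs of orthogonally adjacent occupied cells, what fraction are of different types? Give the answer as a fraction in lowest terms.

19/40

Scan each occupied cell's neighbors to the right and below so each pair is counted once.
Row 0: 1(0,0)–2(1,0)≠ 2(0,2)–2(0,3)= 2(0,2)–2(1,2)= 2(0,3)–2(1,3)= 2(0,6)–1(1,6)≠  → 2/5 unlike.
Row 1: 2(1,0)–2(2,0)= 2(1,2)–2(1,3)= 2(1,2)–1(2,2)≠ 2(1,3)–2(2,3)= 2(1,5)–1(1,6)≠ 1(1,6)–2(2,6)≠  → 3/6 unlike.
Row 2: 2(2,0)–1(2,1)≠ 2(2,0)–2(3,0)= 1(2,1)–1(2,2)= 1(2,1)–2(3,1)≠ 1(2,2)–2(2,3)≠ 1(2,2)–1(3,2)= 2(2,3)–1(2,4)≠ 2(2,3)–1(3,3)≠ 1(2,4)–2(3,4)≠ 2(2,6)–2(3,6)=  → 6/10 unlike.
Row 3: 2(3,0)–2(3,1)= 2(3,0)–1(4,0)≠ 2(3,1)–1(3,2)≠ 2(3,1)–2(4,1)= 1(3,2)–1(3,3)= 1(3,2)–2(4,2)≠ 1(3,3)–2(3,4)≠ 1(3,3)–2(4,3)≠ 2(3,4)–2(3,5)= 2(3,4)–2(4,4)= 2(3,5)–2(3,6)= 2(3,5)–2(4,5)= 2(3,6)–1(4,6)≠  → 6/13 unlike.
Row 4: 1(4,0)–2(4,1)≠ 2(4,1)–2(4,2)= 2(4,2)–2(4,3)= 2(4,3)–2(4,4)= 2(4,4)–2(4,5)= 2(4,5)–1(4,6)≠  → 2/6 unlike.
Total adjacent occupied pairs: 40; unlike-type pairs: 19.
19/40 is already in lowest terms.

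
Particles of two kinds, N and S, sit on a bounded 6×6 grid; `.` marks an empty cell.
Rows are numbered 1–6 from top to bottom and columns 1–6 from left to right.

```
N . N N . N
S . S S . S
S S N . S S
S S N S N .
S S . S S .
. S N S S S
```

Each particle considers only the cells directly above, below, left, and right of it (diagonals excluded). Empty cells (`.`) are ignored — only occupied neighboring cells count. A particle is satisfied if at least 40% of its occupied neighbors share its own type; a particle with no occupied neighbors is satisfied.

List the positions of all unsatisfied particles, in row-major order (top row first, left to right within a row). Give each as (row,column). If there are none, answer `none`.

(1,1), (1,6), (2,3), (3,3), (4,3), (4,4), (4,5), (6,3)

Row 1: (1,1)N 0/1 not · (1,3)N 1/2 satisfied · (1,4)N 1/2 satisfied · (1,6)N 0/1 not
Row 2: (2,1)S 1/2 satisfied · (2,3)S 1/3 not · (2,4)S 1/2 satisfied · (2,6)S 1/2 satisfied
Row 3: (3,1)S 3/3 satisfied · (3,2)S 2/3 satisfied · (3,3)N 1/3 not · (3,5)S 1/2 satisfied · (3,6)S 2/2 satisfied
Row 4: (4,1)S 3/3 satisfied · (4,2)S 3/4 satisfied · (4,3)N 1/3 not · (4,4)S 1/3 not · (4,5)N 0/3 not
Row 5: (5,1)S 2/2 satisfied · (5,2)S 3/3 satisfied · (5,4)S 3/3 satisfied · (5,5)S 2/3 satisfied
Row 6: (6,2)S 1/2 satisfied · (6,3)N 0/2 not · (6,4)S 2/3 satisfied · (6,5)S 3/3 satisfied · (6,6)S 1/1 satisfied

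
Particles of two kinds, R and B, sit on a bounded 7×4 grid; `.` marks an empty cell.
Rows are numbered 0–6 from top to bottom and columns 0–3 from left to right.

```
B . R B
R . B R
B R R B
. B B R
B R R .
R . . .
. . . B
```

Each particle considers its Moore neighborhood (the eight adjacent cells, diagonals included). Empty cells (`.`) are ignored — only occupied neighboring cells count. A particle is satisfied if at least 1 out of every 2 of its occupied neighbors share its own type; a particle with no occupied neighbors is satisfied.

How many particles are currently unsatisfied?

14

Row 0: (0,0)B 0/1 not · (0,2)R 1/3 not · (0,3)B 1/3 not
Row 1: (1,0)R 1/3 not · (1,2)B 2/6 not · (1,3)R 2/5 not
Row 2: (2,0)B 1/3 not · (2,1)R 2/6 not · (2,2)R 3/7 not · (2,3)B 2/5 not
Row 3: (3,1)B 3/7 not · (3,2)B 2/7 not · (3,3)R 2/4 satisfied
Row 4: (4,0)B 1/3 not · (4,1)R 2/5 not · (4,2)R 2/4 satisfied
Row 5: (5,0)R 1/2 satisfied
Row 6: (6,3)B 0/0 satisfied
Unsatisfied: (0,0), (0,2), (0,3), (1,0), (1,2), (1,3), (2,0), (2,1), (2,2), (2,3), (3,1), (3,2), (4,0), (4,1) — 14 in total.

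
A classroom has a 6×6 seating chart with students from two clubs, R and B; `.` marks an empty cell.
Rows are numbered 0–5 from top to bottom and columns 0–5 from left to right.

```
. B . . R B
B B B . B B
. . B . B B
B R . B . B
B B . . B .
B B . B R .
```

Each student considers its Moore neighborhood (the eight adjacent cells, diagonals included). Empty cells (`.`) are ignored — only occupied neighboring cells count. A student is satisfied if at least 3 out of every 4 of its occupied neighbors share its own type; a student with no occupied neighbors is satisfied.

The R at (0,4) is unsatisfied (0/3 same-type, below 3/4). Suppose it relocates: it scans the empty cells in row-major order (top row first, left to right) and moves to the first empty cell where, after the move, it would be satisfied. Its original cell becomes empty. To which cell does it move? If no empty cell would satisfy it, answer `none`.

Vacating (0,4). Empty cells in order:
  (0,0): 0/3 same-type → still unsatisfied.
  (0,2): 0/3 same-type → still unsatisfied.
  (0,3): 0/2 same-type → still unsatisfied.
  (1,3): 0/4 same-type → still unsatisfied.
  (2,0): 1/4 same-type → still unsatisfied.
  (2,1): 1/6 same-type → still unsatisfied.
  (2,3): 0/5 same-type → still unsatisfied.
  (3,2): 1/4 same-type → still unsatisfied.
  (3,4): 0/5 same-type → still unsatisfied.
  (4,2): 1/5 same-type → still unsatisfied.
  (4,3): 1/4 same-type → still unsatisfied.
  (4,5): 1/3 same-type → still unsatisfied.
  (5,2): 0/3 same-type → still unsatisfied.
  (5,5): 1/2 same-type → still unsatisfied.

none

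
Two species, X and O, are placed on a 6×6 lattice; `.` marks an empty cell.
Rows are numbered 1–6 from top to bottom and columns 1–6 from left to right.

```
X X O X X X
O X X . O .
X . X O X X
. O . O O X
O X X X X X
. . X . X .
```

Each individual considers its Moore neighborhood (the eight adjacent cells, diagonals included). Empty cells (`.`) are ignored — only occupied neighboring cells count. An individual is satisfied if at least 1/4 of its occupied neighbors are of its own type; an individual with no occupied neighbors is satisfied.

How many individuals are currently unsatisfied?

4

Row 1: (1,1)X 2/3 satisfied · (1,2)X 3/5 satisfied · (1,3)O 0/4 not · (1,4)X 2/4 satisfied · (1,5)X 2/3 satisfied · (1,6)X 1/2 satisfied
Row 2: (2,1)O 0/4 not · (2,2)X 5/7 satisfied · (2,3)X 4/6 satisfied · (2,5)O 1/6 not
Row 3: (3,1)X 1/3 satisfied · (3,3)X 2/5 satisfied · (3,4)O 3/6 satisfied · (3,5)X 2/6 satisfied · (3,6)X 2/4 satisfied
Row 4: (4,2)O 1/5 not · (4,4)O 2/7 satisfied · (4,5)O 2/8 satisfied · (4,6)X 4/5 satisfied
Row 5: (5,1)O 1/2 satisfied · (5,2)X 2/4 satisfied · (5,3)X 3/5 satisfied · (5,4)X 4/6 satisfied · (5,5)X 4/6 satisfied · (5,6)X 3/4 satisfied
Row 6: (6,3)X 3/3 satisfied · (6,5)X 3/3 satisfied
Unsatisfied: (1,3), (2,1), (2,5), (4,2) — 4 in total.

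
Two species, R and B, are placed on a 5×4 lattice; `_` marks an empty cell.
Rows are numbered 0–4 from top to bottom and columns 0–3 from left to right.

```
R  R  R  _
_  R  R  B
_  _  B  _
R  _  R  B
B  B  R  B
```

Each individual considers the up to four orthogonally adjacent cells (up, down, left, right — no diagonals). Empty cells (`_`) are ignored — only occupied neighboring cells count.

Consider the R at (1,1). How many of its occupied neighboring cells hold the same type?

2

Occupied neighbors of (1,1): (0,1)=R, (1,2)=R.
Same type (R): 2 of 2.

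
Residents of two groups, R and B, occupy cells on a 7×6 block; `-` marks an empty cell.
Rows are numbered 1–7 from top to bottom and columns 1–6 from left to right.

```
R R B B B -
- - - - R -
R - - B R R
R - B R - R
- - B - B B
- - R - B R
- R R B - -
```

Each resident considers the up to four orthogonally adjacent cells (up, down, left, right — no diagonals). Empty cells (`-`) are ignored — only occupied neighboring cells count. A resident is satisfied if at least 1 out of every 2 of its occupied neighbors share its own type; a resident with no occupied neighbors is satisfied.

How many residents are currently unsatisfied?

(1,1)R 1/1 ✓
(1,2)R 1/2 ✓
(1,3)B 1/2 ✓
(1,4)B 2/2 ✓
(1,5)B 1/2 ✓
(2,5)R 1/2 ✓
(3,1)R 1/1 ✓
(3,4)B 0/2 ✗
(3,5)R 2/3 ✓
(3,6)R 2/2 ✓
(4,1)R 1/1 ✓
(4,3)B 1/2 ✓
(4,4)R 0/2 ✗
(4,6)R 1/2 ✓
(5,3)B 1/2 ✓
(5,5)B 2/2 ✓
(5,6)B 1/3 ✗
(6,3)R 1/2 ✓
(6,5)B 1/2 ✓
(6,6)R 0/2 ✗
(7,2)R 1/1 ✓
(7,3)R 2/3 ✓
(7,4)B 0/1 ✗
Unsatisfied: (3,4), (4,4), (5,6), (6,6), (7,4) — 5 in total.

5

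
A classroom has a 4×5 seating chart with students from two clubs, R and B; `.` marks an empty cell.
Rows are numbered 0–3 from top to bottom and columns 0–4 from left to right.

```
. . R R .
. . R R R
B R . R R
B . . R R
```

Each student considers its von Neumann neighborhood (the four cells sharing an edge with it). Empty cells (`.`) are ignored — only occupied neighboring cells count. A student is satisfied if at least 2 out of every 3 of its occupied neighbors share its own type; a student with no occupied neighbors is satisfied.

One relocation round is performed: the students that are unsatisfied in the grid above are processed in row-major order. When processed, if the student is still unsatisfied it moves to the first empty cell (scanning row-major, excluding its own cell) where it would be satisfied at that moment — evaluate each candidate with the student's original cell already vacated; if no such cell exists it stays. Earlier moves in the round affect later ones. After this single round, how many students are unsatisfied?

Initially unsatisfied (in order): (2,0), (2,1).
  (2,0) → (0,0).
  (2,1): now satisfied by earlier moves; stays.
Resulting grid:
B . R R .
. . R R R
. R . R R
B . . R R
All satisfied now.

0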